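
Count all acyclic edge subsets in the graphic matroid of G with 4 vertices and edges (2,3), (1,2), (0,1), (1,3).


An independent set in a graphic matroid is an acyclic edge subset.
G has 4 vertices and 4 edges.
Enumerate all 2^4 = 16 subsets, checking for acyclicity.
Total independent sets = 14.

14


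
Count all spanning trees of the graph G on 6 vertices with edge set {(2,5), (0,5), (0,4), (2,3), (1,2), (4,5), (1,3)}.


By Kirchhoff's matrix tree theorem, the number of spanning trees equals
the determinant of any cofactor of the Laplacian matrix L.
G has 6 vertices and 7 edges.
Computing the (5 x 5) cofactor determinant gives 9.

9


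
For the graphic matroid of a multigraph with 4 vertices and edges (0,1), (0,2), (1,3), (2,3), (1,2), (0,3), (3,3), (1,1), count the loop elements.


In a graphic matroid, a loop is a self-loop edge (u,u) with rank 0.
Examining all 8 edges for self-loops...
Self-loops found: (3,3), (1,1)
Number of loops = 2.

2


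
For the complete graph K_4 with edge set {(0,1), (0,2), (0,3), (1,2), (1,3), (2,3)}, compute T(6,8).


T(K_4; x,y) = x^3 + 3x^2 + 4xy + 2x + y^3 + 3y^2 + 2y.
Substituting x=6, y=8:
= 216 + 108 + 192 + 12 + 512 + 192 + 16
= 1248.

1248


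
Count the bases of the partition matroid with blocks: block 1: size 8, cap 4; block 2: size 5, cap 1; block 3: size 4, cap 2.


A basis picks exactly ci elements from block i.
Number of bases = product of C(|Si|, ci).
= C(8,4) * C(5,1) * C(4,2)
= 70 * 5 * 6
= 2100.

2100


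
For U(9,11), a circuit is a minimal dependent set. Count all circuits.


In U(9,11), circuits are the (10)-element subsets.
Any set of 10 elements is dependent, and removing any one element gives
an independent set of size 9, so it is a minimal dependent set.
Number of circuits = C(11,10) = 11! / (10! * 1!) = 11.

11


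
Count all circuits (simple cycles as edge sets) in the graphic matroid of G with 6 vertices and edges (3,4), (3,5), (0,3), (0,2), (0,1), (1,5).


A circuit in a graphic matroid = edge set of a simple cycle.
G has 6 vertices and 6 edges.
Enumerating all minimal edge subsets forming cycles...
Total circuits found: 1.

1


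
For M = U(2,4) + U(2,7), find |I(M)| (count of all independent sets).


For a direct sum, |I(M1+M2)| = |I(M1)| * |I(M2)|.
|I(U(2,4))| = sum C(4,k) for k=0..2 = 11.
|I(U(2,7))| = sum C(7,k) for k=0..2 = 29.
Total = 11 * 29 = 319.

319


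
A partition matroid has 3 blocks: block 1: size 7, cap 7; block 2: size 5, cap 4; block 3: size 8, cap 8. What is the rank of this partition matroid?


Rank of a partition matroid = sum of min(|Si|, ci) for each block.
= min(7,7) + min(5,4) + min(8,8)
= 7 + 4 + 8
= 19.

19


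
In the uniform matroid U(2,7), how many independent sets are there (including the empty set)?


Independent sets of U(2,7) are all subsets of size <= 2.
Count = C(7,0) + C(7,1) + C(7,2)
     = 1 + 7 + 21
     = 29.

29


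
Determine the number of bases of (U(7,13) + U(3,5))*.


(M1+M2)* = M1* + M2*.
M1* = U(6,13), bases: C(13,6) = 1716.
M2* = U(2,5), bases: C(5,2) = 10.
|B(M*)| = 1716 * 10 = 17160.

17160


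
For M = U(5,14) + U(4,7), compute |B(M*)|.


(M1+M2)* = M1* + M2*.
M1* = U(9,14), bases: C(14,9) = 2002.
M2* = U(3,7), bases: C(7,3) = 35.
|B(M*)| = 2002 * 35 = 70070.

70070


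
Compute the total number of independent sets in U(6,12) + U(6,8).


For a direct sum, |I(M1+M2)| = |I(M1)| * |I(M2)|.
|I(U(6,12))| = sum C(12,k) for k=0..6 = 2510.
|I(U(6,8))| = sum C(8,k) for k=0..6 = 247.
Total = 2510 * 247 = 619970.

619970


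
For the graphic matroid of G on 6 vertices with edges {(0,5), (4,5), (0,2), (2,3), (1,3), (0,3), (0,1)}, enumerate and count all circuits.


A circuit in a graphic matroid = edge set of a simple cycle.
G has 6 vertices and 7 edges.
Enumerating all minimal edge subsets forming cycles...
Total circuits found: 3.

3


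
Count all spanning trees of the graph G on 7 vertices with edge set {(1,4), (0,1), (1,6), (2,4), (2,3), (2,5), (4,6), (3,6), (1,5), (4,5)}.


By Kirchhoff's matrix tree theorem, the number of spanning trees equals
the determinant of any cofactor of the Laplacian matrix L.
G has 7 vertices and 10 edges.
Computing the (6 x 6) cofactor determinant gives 66.

66


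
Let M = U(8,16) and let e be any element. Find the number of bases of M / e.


Contracting e from U(8,16) gives U(7,15).
Bases of U(7,15) = (15 choose 7) = 6435.

6435


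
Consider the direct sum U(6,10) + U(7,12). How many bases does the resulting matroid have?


Bases of a direct sum M1 + M2: |B| = |B(M1)| * |B(M2)|.
|B(U(6,10))| = C(10,6) = 210.
|B(U(7,12))| = C(12,7) = 792.
Total bases = 210 * 792 = 166320.

166320


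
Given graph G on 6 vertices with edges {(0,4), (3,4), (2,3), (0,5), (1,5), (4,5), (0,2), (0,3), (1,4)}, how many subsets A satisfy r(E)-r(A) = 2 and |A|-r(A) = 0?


R(x,y) = sum over A in 2^E of x^(r(E)-r(A)) * y^(|A|-r(A)).
G has 6 vertices, 9 edges. r(E) = 5.
Enumerate all 2^9 = 512 subsets.
Count subsets with r(E)-r(A)=2 and |A|-r(A)=0: 80.

80


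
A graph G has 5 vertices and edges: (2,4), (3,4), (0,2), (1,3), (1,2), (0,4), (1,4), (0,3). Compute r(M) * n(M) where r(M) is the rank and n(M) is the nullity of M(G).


r(M) = |V| - c = 5 - 1 = 4.
nullity = |E| - r(M) = 8 - 4 = 4.
Product = 4 * 4 = 16.

16


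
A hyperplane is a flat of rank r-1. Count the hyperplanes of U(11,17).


Hyperplanes of U(11,17) are flats of rank 10.
In a uniform matroid, these are exactly the (10)-element subsets.
Count = C(17,10) = 19448.

19448


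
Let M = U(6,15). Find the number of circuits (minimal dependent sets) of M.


In U(6,15), circuits are the (7)-element subsets.
Any set of 7 elements is dependent, and removing any one element gives
an independent set of size 6, so it is a minimal dependent set.
Number of circuits = C(15,7) = 6435.

6435


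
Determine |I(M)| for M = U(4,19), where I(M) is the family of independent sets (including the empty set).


Independent sets of U(4,19) are all subsets of size <= 4.
Count = (19 choose 0) + (19 choose 1) + (19 choose 2) + (19 choose 3) + (19 choose 4)
     = 1 + 19 + 171 + 969 + 3876
     = 5036.

5036


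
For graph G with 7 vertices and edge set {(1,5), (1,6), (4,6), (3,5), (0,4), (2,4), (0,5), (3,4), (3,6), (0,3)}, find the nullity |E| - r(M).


Cycle rank (nullity) = |E| - r(M) = |E| - (|V| - c).
|E| = 10, |V| = 7, c = 1.
Nullity = 10 - (7 - 1) = 10 - 6 = 4.

4


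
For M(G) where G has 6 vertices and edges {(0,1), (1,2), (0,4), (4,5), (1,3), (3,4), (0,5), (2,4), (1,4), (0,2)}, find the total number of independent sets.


An independent set in a graphic matroid is an acyclic edge subset.
G has 6 vertices and 10 edges.
Enumerate all 2^10 = 1024 subsets, checking for acyclicity.
Total independent sets = 430.

430


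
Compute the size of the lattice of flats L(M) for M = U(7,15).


Flats of U(7,15): every subset of size < 7 is a flat, plus E itself.
Count = (15 choose 0) + (15 choose 1) + (15 choose 2) + (15 choose 3) + (15 choose 4) + (15 choose 5) + (15 choose 6) + 1
     = 1 + 15 + 105 + 455 + 1365 + 3003 + 5005 + 1
     = 9950.

9950


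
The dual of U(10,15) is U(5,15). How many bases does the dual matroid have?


The dual of U(r,n) is U(n-r, n) = U(5,15).
Bases of U(5,15) are all (5)-element subsets.
|B(M*)| = C(15,5) = 15! / (5! * 10!) = 3003.

3003


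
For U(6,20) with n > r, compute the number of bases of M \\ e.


Deleting e from U(6,20) gives U(6,19) since n > r.
Bases of U(6,19) = C(19,6) = 27132.

27132


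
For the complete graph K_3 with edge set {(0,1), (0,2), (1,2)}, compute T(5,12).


T(K_3; x,y) = x^2 + x + y.
T(5,12) = 25 + 5 + 12 = 42.

42


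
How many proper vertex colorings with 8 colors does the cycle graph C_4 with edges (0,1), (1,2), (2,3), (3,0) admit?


P(C_4, k) = (k-1)^4 + (-1)^4*(k-1).
P(8) = (7)^4 + 7
= 2401 + 7 = 2408.

2408


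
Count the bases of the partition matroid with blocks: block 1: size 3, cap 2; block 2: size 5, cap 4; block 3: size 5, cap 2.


A basis picks exactly ci elements from block i.
Number of bases = product of C(|Si|, ci).
= C(3,2) * C(5,4) * C(5,2)
= 3 * 5 * 10
= 150.

150


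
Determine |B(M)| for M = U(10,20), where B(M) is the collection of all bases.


Bases of U(10,20) are all 10-element subsets of the 20-element ground set.
Number of bases = C(20,10).
C(20,10) = 20! / (10! * 10!) = 184756.

184756


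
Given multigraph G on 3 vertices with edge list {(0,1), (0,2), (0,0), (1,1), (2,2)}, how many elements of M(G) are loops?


In a graphic matroid, a loop is a self-loop edge (u,u) with rank 0.
Examining all 5 edges for self-loops...
Self-loops found: (0,0), (1,1), (2,2)
Number of loops = 3.

3


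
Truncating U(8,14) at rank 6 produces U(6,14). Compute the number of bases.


Truncating U(8,14) to rank 6 gives U(6,14).
Bases of U(6,14) are all 6-element subsets of 14 elements.
Number of bases = C(14,6) = 14! / (6! * 8!) = 3003.

3003


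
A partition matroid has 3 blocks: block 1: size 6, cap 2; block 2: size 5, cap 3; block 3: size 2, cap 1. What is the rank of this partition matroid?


Rank of a partition matroid = sum of min(|Si|, ci) for each block.
= min(6,2) + min(5,3) + min(2,1)
= 2 + 3 + 1
= 6.

6


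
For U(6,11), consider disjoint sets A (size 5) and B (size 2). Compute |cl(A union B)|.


|A union B| = 5 + 2 = 7 (disjoint).
In U(6,11), cl(S) = S if |S| < 6, else cl(S) = E.
Since 7 >= 6, cl(A union B) = E.
|cl(A union B)| = 11.

11


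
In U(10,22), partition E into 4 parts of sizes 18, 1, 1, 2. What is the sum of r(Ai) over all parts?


r(Ai) = min(|Ai|, 10) for each part.
Sum = min(18,10) + min(1,10) + min(1,10) + min(2,10)
    = 10 + 1 + 1 + 2
    = 14.

14


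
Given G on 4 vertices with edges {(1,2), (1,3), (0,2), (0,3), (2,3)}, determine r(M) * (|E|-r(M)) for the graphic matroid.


r(M) = |V| - c = 4 - 1 = 3.
nullity = |E| - r(M) = 5 - 3 = 2.
Product = 3 * 2 = 6.

6


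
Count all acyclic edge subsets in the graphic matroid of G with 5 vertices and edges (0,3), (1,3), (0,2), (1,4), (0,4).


An independent set in a graphic matroid is an acyclic edge subset.
G has 5 vertices and 5 edges.
Enumerate all 2^5 = 32 subsets, checking for acyclicity.
Total independent sets = 30.

30


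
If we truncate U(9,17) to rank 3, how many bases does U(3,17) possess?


Truncating U(9,17) to rank 3 gives U(3,17).
Bases of U(3,17) are all 3-element subsets of 17 elements.
Number of bases = C(17,3) = 17! / (3! * 14!) = 680.

680


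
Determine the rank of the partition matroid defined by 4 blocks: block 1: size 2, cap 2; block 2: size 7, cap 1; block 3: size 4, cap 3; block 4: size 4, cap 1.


Rank of a partition matroid = sum of min(|Si|, ci) for each block.
= min(2,2) + min(7,1) + min(4,3) + min(4,1)
= 2 + 1 + 3 + 1
= 7.

7


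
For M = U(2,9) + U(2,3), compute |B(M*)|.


(M1+M2)* = M1* + M2*.
M1* = U(7,9), bases: C(9,7) = 36.
M2* = U(1,3), bases: C(3,1) = 3.
|B(M*)| = 36 * 3 = 108.

108


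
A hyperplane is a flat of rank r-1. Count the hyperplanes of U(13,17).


Hyperplanes of U(13,17) are flats of rank 12.
In a uniform matroid, these are exactly the (12)-element subsets.
Count = C(17,12) = 6188.

6188


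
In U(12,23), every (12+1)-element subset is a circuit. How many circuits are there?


In U(12,23), circuits are the (13)-element subsets.
Any set of 13 elements is dependent, and removing any one element gives
an independent set of size 12, so it is a minimal dependent set.
Number of circuits = (23 choose 13) = 1144066.

1144066


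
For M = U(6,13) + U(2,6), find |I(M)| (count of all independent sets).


For a direct sum, |I(M1+M2)| = |I(M1)| * |I(M2)|.
|I(U(6,13))| = sum C(13,k) for k=0..6 = 4096.
|I(U(2,6))| = sum C(6,k) for k=0..2 = 22.
Total = 4096 * 22 = 90112.

90112


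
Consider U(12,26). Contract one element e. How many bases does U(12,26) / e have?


Contracting e from U(12,26) gives U(11,25).
Bases of U(11,25) = (25 choose 11) = 4457400.

4457400


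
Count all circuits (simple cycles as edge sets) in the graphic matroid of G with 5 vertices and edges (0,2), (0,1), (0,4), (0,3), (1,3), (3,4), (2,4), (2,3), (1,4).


A circuit in a graphic matroid = edge set of a simple cycle.
G has 5 vertices and 9 edges.
Enumerating all minimal edge subsets forming cycles...
Total circuits found: 22.

22


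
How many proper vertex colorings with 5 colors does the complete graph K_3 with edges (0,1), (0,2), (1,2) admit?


P(K_3, k) = k(k-1)(k-2)...(k-2).
P(5) = (5) * (4) * (3) = 60.

60


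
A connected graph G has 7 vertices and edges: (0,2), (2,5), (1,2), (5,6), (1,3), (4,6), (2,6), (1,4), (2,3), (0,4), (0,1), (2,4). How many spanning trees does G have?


By Kirchhoff's matrix tree theorem, the number of spanning trees equals
the determinant of any cofactor of the Laplacian matrix L.
G has 7 vertices and 12 edges.
Computing the (6 x 6) cofactor determinant gives 257.

257


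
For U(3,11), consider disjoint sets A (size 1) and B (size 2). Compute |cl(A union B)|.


|A union B| = 1 + 2 = 3 (disjoint).
In U(3,11), cl(S) = S if |S| < 3, else cl(S) = E.
Since 3 >= 3, cl(A union B) = E.
|cl(A union B)| = 11.

11


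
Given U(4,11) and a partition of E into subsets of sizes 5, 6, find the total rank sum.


r(Ai) = min(|Ai|, 4) for each part.
Sum = min(5,4) + min(6,4)
    = 4 + 4
    = 8.

8


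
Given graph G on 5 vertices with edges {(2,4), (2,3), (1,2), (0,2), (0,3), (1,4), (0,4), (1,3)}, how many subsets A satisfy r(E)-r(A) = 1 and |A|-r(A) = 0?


R(x,y) = sum over A in 2^E of x^(r(E)-r(A)) * y^(|A|-r(A)).
G has 5 vertices, 8 edges. r(E) = 4.
Enumerate all 2^8 = 256 subsets.
Count subsets with r(E)-r(A)=1 and |A|-r(A)=0: 52.

52


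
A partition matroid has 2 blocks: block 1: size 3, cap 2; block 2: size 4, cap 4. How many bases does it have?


A basis picks exactly ci elements from block i.
Number of bases = product of C(|Si|, ci).
= C(3,2) * C(4,4)
= 3 * 1
= 3.

3


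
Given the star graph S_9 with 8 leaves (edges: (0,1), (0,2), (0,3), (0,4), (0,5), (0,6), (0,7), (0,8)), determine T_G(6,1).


A star on 9 vertices is a tree with 8 edges.
T(x,y) = x^(8) for any tree.
T(6,1) = 6^8 = 1679616.

1679616


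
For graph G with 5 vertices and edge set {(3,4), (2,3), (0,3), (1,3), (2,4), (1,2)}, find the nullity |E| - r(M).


Cycle rank (nullity) = |E| - r(M) = |E| - (|V| - c).
|E| = 6, |V| = 5, c = 1.
Nullity = 6 - (5 - 1) = 6 - 4 = 2.

2


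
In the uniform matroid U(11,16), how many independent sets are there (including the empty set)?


Independent sets of U(11,16) are all subsets of size <= 11.
Count = (16 choose 0) + (16 choose 1) + (16 choose 2) + (16 choose 3) + (16 choose 4) + (16 choose 5) + (16 choose 6) + (16 choose 7) + (16 choose 8) + (16 choose 9) + (16 choose 10) + (16 choose 11)
     = 1 + 16 + 120 + 560 + 1820 + 4368 + 8008 + 11440 + 12870 + 11440 + 8008 + 4368
     = 63019.

63019


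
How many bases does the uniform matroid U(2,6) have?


Bases of U(2,6) are all 2-element subsets of the 6-element ground set.
Number of bases = C(6,2).
(6 choose 2) = 15.

15


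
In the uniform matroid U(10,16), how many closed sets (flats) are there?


Flats of U(10,16): every subset of size < 10 is a flat, plus E itself.
Count = C(16,0) + C(16,1) + C(16,2) + C(16,3) + C(16,4) + C(16,5) + C(16,6) + C(16,7) + C(16,8) + C(16,9) + 1
     = 1 + 16 + 120 + 560 + 1820 + 4368 + 8008 + 11440 + 12870 + 11440 + 1
     = 50644.

50644


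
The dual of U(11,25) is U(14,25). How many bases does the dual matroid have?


The dual of U(r,n) is U(n-r, n) = U(14,25).
Bases of U(14,25) are all (14)-element subsets.
|B(M*)| = C(25,14) = 4457400.

4457400


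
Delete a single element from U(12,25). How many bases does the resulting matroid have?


Deleting e from U(12,25) gives U(12,24) since n > r.
Bases of U(12,24) = C(24,12) = 2704156.

2704156


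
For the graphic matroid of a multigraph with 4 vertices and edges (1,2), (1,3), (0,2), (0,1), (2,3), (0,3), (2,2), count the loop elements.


In a graphic matroid, a loop is a self-loop edge (u,u) with rank 0.
Examining all 7 edges for self-loops...
Self-loops found: (2,2)
Number of loops = 1.

1


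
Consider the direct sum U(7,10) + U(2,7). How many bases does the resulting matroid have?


Bases of a direct sum M1 + M2: |B| = |B(M1)| * |B(M2)|.
|B(U(7,10))| = C(10,7) = 120.
|B(U(2,7))| = C(7,2) = 21.
Total bases = 120 * 21 = 2520.

2520


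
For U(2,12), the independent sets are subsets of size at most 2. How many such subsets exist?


Independent sets of U(2,12) are all subsets of size <= 2.
Count = C(12,0) + C(12,1) + C(12,2)
     = 1 + 12 + 66
     = 79.

79


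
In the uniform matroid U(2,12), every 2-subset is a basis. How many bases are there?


Bases of U(2,12) are all 2-element subsets of the 12-element ground set.
Number of bases = C(12,2).
C(12,2) = 12! / (2! * 10!) = 66.

66


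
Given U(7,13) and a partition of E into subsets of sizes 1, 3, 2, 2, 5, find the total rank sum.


r(Ai) = min(|Ai|, 7) for each part.
Sum = min(1,7) + min(3,7) + min(2,7) + min(2,7) + min(5,7)
    = 1 + 3 + 2 + 2 + 5
    = 13.

13


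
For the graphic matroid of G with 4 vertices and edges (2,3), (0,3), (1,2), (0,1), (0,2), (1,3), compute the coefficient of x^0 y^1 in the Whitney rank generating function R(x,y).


R(x,y) = sum over A in 2^E of x^(r(E)-r(A)) * y^(|A|-r(A)).
G has 4 vertices, 6 edges. r(E) = 3.
Enumerate all 2^6 = 64 subsets.
Count subsets with r(E)-r(A)=0 and |A|-r(A)=1: 15.

15


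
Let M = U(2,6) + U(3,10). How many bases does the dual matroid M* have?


(M1+M2)* = M1* + M2*.
M1* = U(4,6), bases: C(6,4) = 15.
M2* = U(7,10), bases: C(10,7) = 120.
|B(M*)| = 15 * 120 = 1800.

1800


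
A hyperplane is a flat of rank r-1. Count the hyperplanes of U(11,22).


Hyperplanes of U(11,22) are flats of rank 10.
In a uniform matroid, these are exactly the (10)-element subsets.
Count = (22 choose 10) = 646646.

646646


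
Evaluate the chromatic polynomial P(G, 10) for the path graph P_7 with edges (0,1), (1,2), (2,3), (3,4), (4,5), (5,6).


P(P_7, k) = k * (k-1)^(6).
P(10) = 10 * 9^6 = 10 * 531441 = 5314410.

5314410


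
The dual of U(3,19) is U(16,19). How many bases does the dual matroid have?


The dual of U(r,n) is U(n-r, n) = U(16,19).
Bases of U(16,19) are all (16)-element subsets.
|B(M*)| = C(19,16) = 19! / (16! * 3!) = 969.

969


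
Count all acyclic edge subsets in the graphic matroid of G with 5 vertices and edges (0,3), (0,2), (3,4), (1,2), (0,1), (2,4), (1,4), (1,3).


An independent set in a graphic matroid is an acyclic edge subset.
G has 5 vertices and 8 edges.
Enumerate all 2^8 = 256 subsets, checking for acyclicity.
Total independent sets = 134.

134


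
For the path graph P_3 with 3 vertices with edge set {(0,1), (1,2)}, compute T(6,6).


A path on 3 vertices is a tree with 2 edges.
T(x,y) = x^(2) for any tree.
T(6,6) = 6^2 = 36.

36


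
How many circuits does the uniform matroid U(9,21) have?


In U(9,21), circuits are the (10)-element subsets.
Any set of 10 elements is dependent, and removing any one element gives
an independent set of size 9, so it is a minimal dependent set.
Number of circuits = C(21,10) = 21! / (10! * 11!) = 352716.

352716


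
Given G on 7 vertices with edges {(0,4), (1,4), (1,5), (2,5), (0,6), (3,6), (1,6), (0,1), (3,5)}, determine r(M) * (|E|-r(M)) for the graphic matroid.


r(M) = |V| - c = 7 - 1 = 6.
nullity = |E| - r(M) = 9 - 6 = 3.
Product = 6 * 3 = 18.

18


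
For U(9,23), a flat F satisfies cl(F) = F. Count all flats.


Flats of U(9,23): every subset of size < 9 is a flat, plus E itself.
Count = C(23,0) + C(23,1) + C(23,2) + C(23,3) + C(23,4) + C(23,5) + C(23,6) + C(23,7) + C(23,8) + 1
     = 1 + 23 + 253 + 1771 + 8855 + 33649 + 100947 + 245157 + 490314 + 1
     = 880971.

880971


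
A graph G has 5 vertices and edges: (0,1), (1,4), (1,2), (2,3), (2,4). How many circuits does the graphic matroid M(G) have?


A circuit in a graphic matroid = edge set of a simple cycle.
G has 5 vertices and 5 edges.
Enumerating all minimal edge subsets forming cycles...
Total circuits found: 1.

1


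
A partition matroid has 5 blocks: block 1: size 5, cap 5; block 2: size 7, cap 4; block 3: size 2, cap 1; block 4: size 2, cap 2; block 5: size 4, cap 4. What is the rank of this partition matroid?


Rank of a partition matroid = sum of min(|Si|, ci) for each block.
= min(5,5) + min(7,4) + min(2,1) + min(2,2) + min(4,4)
= 5 + 4 + 1 + 2 + 4
= 16.

16


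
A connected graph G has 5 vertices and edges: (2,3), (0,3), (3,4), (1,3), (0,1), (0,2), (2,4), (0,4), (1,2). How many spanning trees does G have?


By Kirchhoff's matrix tree theorem, the number of spanning trees equals
the determinant of any cofactor of the Laplacian matrix L.
G has 5 vertices and 9 edges.
Computing the (4 x 4) cofactor determinant gives 75.

75


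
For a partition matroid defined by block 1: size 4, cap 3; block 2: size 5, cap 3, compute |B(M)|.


A basis picks exactly ci elements from block i.
Number of bases = product of C(|Si|, ci).
= C(4,3) * C(5,3)
= 4 * 10
= 40.

40


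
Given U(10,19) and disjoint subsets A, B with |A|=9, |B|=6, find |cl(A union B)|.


|A union B| = 9 + 6 = 15 (disjoint).
In U(10,19), cl(S) = S if |S| < 10, else cl(S) = E.
Since 15 >= 10, cl(A union B) = E.
|cl(A union B)| = 19.

19


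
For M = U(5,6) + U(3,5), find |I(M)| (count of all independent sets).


For a direct sum, |I(M1+M2)| = |I(M1)| * |I(M2)|.
|I(U(5,6))| = sum C(6,k) for k=0..5 = 63.
|I(U(3,5))| = sum C(5,k) for k=0..3 = 26.
Total = 63 * 26 = 1638.

1638


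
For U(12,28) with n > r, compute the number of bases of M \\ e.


Deleting e from U(12,28) gives U(12,27) since n > r.
Bases of U(12,27) = C(27,12) = 17383860.

17383860


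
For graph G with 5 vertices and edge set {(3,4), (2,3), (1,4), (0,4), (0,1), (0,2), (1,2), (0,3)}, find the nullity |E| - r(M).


Cycle rank (nullity) = |E| - r(M) = |E| - (|V| - c).
|E| = 8, |V| = 5, c = 1.
Nullity = 8 - (5 - 1) = 8 - 4 = 4.

4


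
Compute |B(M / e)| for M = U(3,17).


Contracting e from U(3,17) gives U(2,16).
Bases of U(2,16) = C(16,2) = 16! / (2! * 14!) = 120.

120


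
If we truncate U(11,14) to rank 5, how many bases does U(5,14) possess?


Truncating U(11,14) to rank 5 gives U(5,14).
Bases of U(5,14) are all 5-element subsets of 14 elements.
Number of bases = C(14,5) = 2002.

2002


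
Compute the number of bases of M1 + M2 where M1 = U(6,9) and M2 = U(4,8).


Bases of a direct sum M1 + M2: |B| = |B(M1)| * |B(M2)|.
|B(U(6,9))| = C(9,6) = 84.
|B(U(4,8))| = C(8,4) = 70.
Total bases = 84 * 70 = 5880.

5880


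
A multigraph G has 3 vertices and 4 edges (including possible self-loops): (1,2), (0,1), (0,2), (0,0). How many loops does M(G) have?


In a graphic matroid, a loop is a self-loop edge (u,u) with rank 0.
Examining all 4 edges for self-loops...
Self-loops found: (0,0)
Number of loops = 1.

1


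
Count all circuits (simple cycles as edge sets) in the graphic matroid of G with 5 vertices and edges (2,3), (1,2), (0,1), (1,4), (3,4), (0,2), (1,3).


A circuit in a graphic matroid = edge set of a simple cycle.
G has 5 vertices and 7 edges.
Enumerating all minimal edge subsets forming cycles...
Total circuits found: 6.

6


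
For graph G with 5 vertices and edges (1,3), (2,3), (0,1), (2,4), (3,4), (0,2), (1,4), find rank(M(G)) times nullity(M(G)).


r(M) = |V| - c = 5 - 1 = 4.
nullity = |E| - r(M) = 7 - 4 = 3.
Product = 4 * 3 = 12.

12


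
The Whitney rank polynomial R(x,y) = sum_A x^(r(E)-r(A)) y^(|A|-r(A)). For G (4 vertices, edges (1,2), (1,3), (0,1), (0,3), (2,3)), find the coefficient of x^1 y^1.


R(x,y) = sum over A in 2^E of x^(r(E)-r(A)) * y^(|A|-r(A)).
G has 4 vertices, 5 edges. r(E) = 3.
Enumerate all 2^5 = 32 subsets.
Count subsets with r(E)-r(A)=1 and |A|-r(A)=1: 2.

2


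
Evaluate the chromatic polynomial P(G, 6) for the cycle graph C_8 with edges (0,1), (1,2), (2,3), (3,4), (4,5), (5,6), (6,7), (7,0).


P(C_8, k) = (k-1)^8 + (-1)^8*(k-1).
P(6) = (5)^8 + 5
= 390625 + 5 = 390630.

390630


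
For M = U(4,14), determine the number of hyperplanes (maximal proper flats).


Hyperplanes of U(4,14) are flats of rank 3.
In a uniform matroid, these are exactly the (3)-element subsets.
Count = C(14,3) = (14 * 13 * 12) / (1 * 2 * 3) = 364.

364


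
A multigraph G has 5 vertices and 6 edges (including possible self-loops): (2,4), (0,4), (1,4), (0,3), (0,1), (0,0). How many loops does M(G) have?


In a graphic matroid, a loop is a self-loop edge (u,u) with rank 0.
Examining all 6 edges for self-loops...
Self-loops found: (0,0)
Number of loops = 1.

1


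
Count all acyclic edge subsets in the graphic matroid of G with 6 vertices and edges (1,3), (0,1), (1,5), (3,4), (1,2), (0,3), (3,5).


An independent set in a graphic matroid is an acyclic edge subset.
G has 6 vertices and 7 edges.
Enumerate all 2^7 = 128 subsets, checking for acyclicity.
Total independent sets = 96.

96


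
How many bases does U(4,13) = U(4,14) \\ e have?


Deleting e from U(4,14) gives U(4,13) since n > r.
Bases of U(4,13) = C(13,4) = (13 * 12 * 11 * 10) / (1 * 2 * 3 * 4) = 715.

715


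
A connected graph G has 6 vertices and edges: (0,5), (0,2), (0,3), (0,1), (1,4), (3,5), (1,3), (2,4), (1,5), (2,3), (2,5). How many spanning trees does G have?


By Kirchhoff's matrix tree theorem, the number of spanning trees equals
the determinant of any cofactor of the Laplacian matrix L.
G has 6 vertices and 11 edges.
Computing the (5 x 5) cofactor determinant gives 200.

200


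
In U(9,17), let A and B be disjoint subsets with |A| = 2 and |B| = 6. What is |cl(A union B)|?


|A union B| = 2 + 6 = 8 (disjoint).
In U(9,17), cl(S) = S if |S| < 9, else cl(S) = E.
Since 8 < 9, cl(A union B) = A union B.
|cl(A union B)| = 8.

8


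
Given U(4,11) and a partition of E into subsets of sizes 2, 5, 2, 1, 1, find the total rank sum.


r(Ai) = min(|Ai|, 4) for each part.
Sum = min(2,4) + min(5,4) + min(2,4) + min(1,4) + min(1,4)
    = 2 + 4 + 2 + 1 + 1
    = 10.

10


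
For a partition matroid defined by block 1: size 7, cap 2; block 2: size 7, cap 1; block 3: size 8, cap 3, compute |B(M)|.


A basis picks exactly ci elements from block i.
Number of bases = product of C(|Si|, ci).
= C(7,2) * C(7,1) * C(8,3)
= 21 * 7 * 56
= 8232.

8232


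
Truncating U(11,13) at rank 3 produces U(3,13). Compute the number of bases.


Truncating U(11,13) to rank 3 gives U(3,13).
Bases of U(3,13) are all 3-element subsets of 13 elements.
Number of bases = (13 choose 3) = 286.

286


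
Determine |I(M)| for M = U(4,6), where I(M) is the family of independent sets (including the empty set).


Independent sets of U(4,6) are all subsets of size <= 4.
Count = C(6,0) + C(6,1) + C(6,2) + C(6,3) + C(6,4)
     = 1 + 6 + 15 + 20 + 15
     = 57.

57


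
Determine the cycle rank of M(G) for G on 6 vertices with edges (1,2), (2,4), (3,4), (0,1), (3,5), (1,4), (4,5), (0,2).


Cycle rank (nullity) = |E| - r(M) = |E| - (|V| - c).
|E| = 8, |V| = 6, c = 1.
Nullity = 8 - (6 - 1) = 8 - 5 = 3.

3


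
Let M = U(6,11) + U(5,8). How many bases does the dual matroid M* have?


(M1+M2)* = M1* + M2*.
M1* = U(5,11), bases: C(11,5) = 462.
M2* = U(3,8), bases: C(8,3) = 56.
|B(M*)| = 462 * 56 = 25872.

25872


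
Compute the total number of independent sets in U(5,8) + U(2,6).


For a direct sum, |I(M1+M2)| = |I(M1)| * |I(M2)|.
|I(U(5,8))| = sum C(8,k) for k=0..5 = 219.
|I(U(2,6))| = sum C(6,k) for k=0..2 = 22.
Total = 219 * 22 = 4818.

4818


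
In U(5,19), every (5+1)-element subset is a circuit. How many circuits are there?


In U(5,19), circuits are the (6)-element subsets.
Any set of 6 elements is dependent, and removing any one element gives
an independent set of size 5, so it is a minimal dependent set.
Number of circuits = (19 choose 6) = 27132.

27132


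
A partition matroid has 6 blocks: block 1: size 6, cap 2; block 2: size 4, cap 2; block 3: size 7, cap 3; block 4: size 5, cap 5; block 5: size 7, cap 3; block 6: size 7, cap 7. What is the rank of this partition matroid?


Rank of a partition matroid = sum of min(|Si|, ci) for each block.
= min(6,2) + min(4,2) + min(7,3) + min(5,5) + min(7,3) + min(7,7)
= 2 + 2 + 3 + 5 + 3 + 7
= 22.

22


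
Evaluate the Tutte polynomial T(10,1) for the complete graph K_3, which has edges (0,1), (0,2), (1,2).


T(K_3; x,y) = x^2 + x + y.
T(10,1) = 100 + 10 + 1 = 111.

111


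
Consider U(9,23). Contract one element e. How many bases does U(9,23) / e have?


Contracting e from U(9,23) gives U(8,22).
Bases of U(8,22) = C(22,8) = 319770.

319770


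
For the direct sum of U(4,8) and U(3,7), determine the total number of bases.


Bases of a direct sum M1 + M2: |B| = |B(M1)| * |B(M2)|.
|B(U(4,8))| = C(8,4) = 70.
|B(U(3,7))| = C(7,3) = 35.
Total bases = 70 * 35 = 2450.

2450


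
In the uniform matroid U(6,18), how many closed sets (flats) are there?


Flats of U(6,18): every subset of size < 6 is a flat, plus E itself.
Count = C(18,0) + C(18,1) + C(18,2) + C(18,3) + C(18,4) + C(18,5) + 1
     = 1 + 18 + 153 + 816 + 3060 + 8568 + 1
     = 12617.

12617


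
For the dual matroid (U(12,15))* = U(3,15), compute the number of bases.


The dual of U(r,n) is U(n-r, n) = U(3,15).
Bases of U(3,15) are all (3)-element subsets.
|B(M*)| = C(15,3) = 15! / (3! * 12!) = 455.

455


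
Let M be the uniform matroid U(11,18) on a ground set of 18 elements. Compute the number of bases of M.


Bases of U(11,18) are all 11-element subsets of the 18-element ground set.
Number of bases = C(18,11).
(18 choose 11) = 31824.

31824


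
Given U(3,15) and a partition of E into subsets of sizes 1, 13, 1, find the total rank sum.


r(Ai) = min(|Ai|, 3) for each part.
Sum = min(1,3) + min(13,3) + min(1,3)
    = 1 + 3 + 1
    = 5.

5


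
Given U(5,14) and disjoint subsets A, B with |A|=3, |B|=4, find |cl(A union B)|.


|A union B| = 3 + 4 = 7 (disjoint).
In U(5,14), cl(S) = S if |S| < 5, else cl(S) = E.
Since 7 >= 5, cl(A union B) = E.
|cl(A union B)| = 14.

14


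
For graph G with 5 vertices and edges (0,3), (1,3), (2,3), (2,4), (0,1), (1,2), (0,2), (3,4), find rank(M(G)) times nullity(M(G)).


r(M) = |V| - c = 5 - 1 = 4.
nullity = |E| - r(M) = 8 - 4 = 4.
Product = 4 * 4 = 16.

16


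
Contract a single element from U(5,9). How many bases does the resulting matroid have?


Contracting e from U(5,9) gives U(4,8).
Bases of U(4,8) = C(8,4) = (8 * 7 * 6 * 5) / (1 * 2 * 3 * 4) = 70.

70


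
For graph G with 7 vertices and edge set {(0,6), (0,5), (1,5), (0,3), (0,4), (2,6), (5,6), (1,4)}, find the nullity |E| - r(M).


Cycle rank (nullity) = |E| - r(M) = |E| - (|V| - c).
|E| = 8, |V| = 7, c = 1.
Nullity = 8 - (7 - 1) = 8 - 6 = 2.

2


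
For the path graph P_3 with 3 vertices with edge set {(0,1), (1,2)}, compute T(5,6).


A path on 3 vertices is a tree with 2 edges.
T(x,y) = x^(2) for any tree.
T(5,6) = 5^2 = 25.

25


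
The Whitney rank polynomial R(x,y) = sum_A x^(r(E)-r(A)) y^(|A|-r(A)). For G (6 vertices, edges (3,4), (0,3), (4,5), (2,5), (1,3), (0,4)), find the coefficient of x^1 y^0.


R(x,y) = sum over A in 2^E of x^(r(E)-r(A)) * y^(|A|-r(A)).
G has 6 vertices, 6 edges. r(E) = 5.
Enumerate all 2^6 = 64 subsets.
Count subsets with r(E)-r(A)=1 and |A|-r(A)=0: 12.

12


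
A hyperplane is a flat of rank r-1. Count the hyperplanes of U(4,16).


Hyperplanes of U(4,16) are flats of rank 3.
In a uniform matroid, these are exactly the (3)-element subsets.
Count = C(16,3) = (16 * 15 * 14) / (1 * 2 * 3) = 560.

560


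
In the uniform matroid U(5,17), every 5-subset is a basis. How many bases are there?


Bases of U(5,17) are all 5-element subsets of the 17-element ground set.
Number of bases = C(17,5).
C(17,5) = 6188.

6188


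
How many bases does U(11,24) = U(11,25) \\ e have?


Deleting e from U(11,25) gives U(11,24) since n > r.
Bases of U(11,24) = C(24,11) = 2496144.

2496144


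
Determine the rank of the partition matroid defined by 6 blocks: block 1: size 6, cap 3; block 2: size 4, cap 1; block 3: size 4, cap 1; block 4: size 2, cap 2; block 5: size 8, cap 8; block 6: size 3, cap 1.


Rank of a partition matroid = sum of min(|Si|, ci) for each block.
= min(6,3) + min(4,1) + min(4,1) + min(2,2) + min(8,8) + min(3,1)
= 3 + 1 + 1 + 2 + 8 + 1
= 16.

16


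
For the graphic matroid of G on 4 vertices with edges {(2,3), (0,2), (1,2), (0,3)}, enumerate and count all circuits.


A circuit in a graphic matroid = edge set of a simple cycle.
G has 4 vertices and 4 edges.
Enumerating all minimal edge subsets forming cycles...
Total circuits found: 1.

1


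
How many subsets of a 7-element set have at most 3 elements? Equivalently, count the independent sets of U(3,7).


Independent sets of U(3,7) are all subsets of size <= 3.
Count = (7 choose 0) + (7 choose 1) + (7 choose 2) + (7 choose 3)
     = 1 + 7 + 21 + 35
     = 64.

64


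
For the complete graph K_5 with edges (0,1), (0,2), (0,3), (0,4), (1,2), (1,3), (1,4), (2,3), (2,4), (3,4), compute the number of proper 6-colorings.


P(K_5, k) = k(k-1)(k-2)...(k-4).
P(6) = (6) * (5) * (4) * (3) * (2) = 720.

720


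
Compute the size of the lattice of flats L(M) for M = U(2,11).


Flats of U(2,11): every subset of size < 2 is a flat, plus E itself.
Count = (11 choose 0) + (11 choose 1) + 1
     = 1 + 11 + 1
     = 13.

13


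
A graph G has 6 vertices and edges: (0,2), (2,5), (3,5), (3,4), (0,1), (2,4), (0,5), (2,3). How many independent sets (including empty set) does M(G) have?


An independent set in a graphic matroid is an acyclic edge subset.
G has 6 vertices and 8 edges.
Enumerate all 2^8 = 256 subsets, checking for acyclicity.
Total independent sets = 164.

164


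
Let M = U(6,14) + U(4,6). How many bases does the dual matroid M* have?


(M1+M2)* = M1* + M2*.
M1* = U(8,14), bases: C(14,8) = 3003.
M2* = U(2,6), bases: C(6,2) = 15.
|B(M*)| = 3003 * 15 = 45045.

45045


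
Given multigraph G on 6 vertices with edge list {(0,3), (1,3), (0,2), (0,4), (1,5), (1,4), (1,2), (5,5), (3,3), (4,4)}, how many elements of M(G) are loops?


In a graphic matroid, a loop is a self-loop edge (u,u) with rank 0.
Examining all 10 edges for self-loops...
Self-loops found: (5,5), (3,3), (4,4)
Number of loops = 3.

3


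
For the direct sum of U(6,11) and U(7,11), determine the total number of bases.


Bases of a direct sum M1 + M2: |B| = |B(M1)| * |B(M2)|.
|B(U(6,11))| = C(11,6) = 462.
|B(U(7,11))| = C(11,7) = 330.
Total bases = 462 * 330 = 152460.

152460


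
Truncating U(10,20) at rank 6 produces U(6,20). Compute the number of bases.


Truncating U(10,20) to rank 6 gives U(6,20).
Bases of U(6,20) are all 6-element subsets of 20 elements.
Number of bases = C(20,6) = 20! / (6! * 14!) = 38760.

38760


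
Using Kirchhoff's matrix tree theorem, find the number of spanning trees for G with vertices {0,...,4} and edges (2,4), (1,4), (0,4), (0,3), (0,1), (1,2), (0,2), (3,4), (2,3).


By Kirchhoff's matrix tree theorem, the number of spanning trees equals
the determinant of any cofactor of the Laplacian matrix L.
G has 5 vertices and 9 edges.
Computing the (4 x 4) cofactor determinant gives 75.

75


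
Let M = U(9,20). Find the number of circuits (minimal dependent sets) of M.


In U(9,20), circuits are the (10)-element subsets.
Any set of 10 elements is dependent, and removing any one element gives
an independent set of size 9, so it is a minimal dependent set.
Number of circuits = C(20,10) = 20! / (10! * 10!) = 184756.

184756


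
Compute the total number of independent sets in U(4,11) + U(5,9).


For a direct sum, |I(M1+M2)| = |I(M1)| * |I(M2)|.
|I(U(4,11))| = sum C(11,k) for k=0..4 = 562.
|I(U(5,9))| = sum C(9,k) for k=0..5 = 382.
Total = 562 * 382 = 214684.

214684


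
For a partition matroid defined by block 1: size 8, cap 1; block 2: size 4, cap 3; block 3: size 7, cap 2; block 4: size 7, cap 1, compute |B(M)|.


A basis picks exactly ci elements from block i.
Number of bases = product of C(|Si|, ci).
= C(8,1) * C(4,3) * C(7,2) * C(7,1)
= 8 * 4 * 21 * 7
= 4704.

4704


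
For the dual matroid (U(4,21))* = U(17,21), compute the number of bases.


The dual of U(r,n) is U(n-r, n) = U(17,21).
Bases of U(17,21) are all (17)-element subsets.
|B(M*)| = (21 choose 17) = 5985.

5985


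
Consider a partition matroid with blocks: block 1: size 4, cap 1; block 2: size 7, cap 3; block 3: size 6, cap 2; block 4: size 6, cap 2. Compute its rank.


Rank of a partition matroid = sum of min(|Si|, ci) for each block.
= min(4,1) + min(7,3) + min(6,2) + min(6,2)
= 1 + 3 + 2 + 2
= 8.

8


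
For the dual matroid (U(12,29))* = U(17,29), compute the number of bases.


The dual of U(r,n) is U(n-r, n) = U(17,29).
Bases of U(17,29) are all (17)-element subsets.
|B(M*)| = (29 choose 17) = 51895935.

51895935


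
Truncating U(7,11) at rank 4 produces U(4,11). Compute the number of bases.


Truncating U(7,11) to rank 4 gives U(4,11).
Bases of U(4,11) are all 4-element subsets of 11 elements.
Number of bases = C(11,4) = (11 * 10 * 9 * 8) / (1 * 2 * 3 * 4) = 330.

330


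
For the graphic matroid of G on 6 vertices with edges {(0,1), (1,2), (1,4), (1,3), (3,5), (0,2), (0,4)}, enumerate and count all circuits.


A circuit in a graphic matroid = edge set of a simple cycle.
G has 6 vertices and 7 edges.
Enumerating all minimal edge subsets forming cycles...
Total circuits found: 3.

3


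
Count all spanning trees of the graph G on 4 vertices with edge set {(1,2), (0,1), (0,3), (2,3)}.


By Kirchhoff's matrix tree theorem, the number of spanning trees equals
the determinant of any cofactor of the Laplacian matrix L.
G has 4 vertices and 4 edges.
Computing the (3 x 3) cofactor determinant gives 4.

4


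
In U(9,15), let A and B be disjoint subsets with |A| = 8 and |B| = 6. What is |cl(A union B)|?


|A union B| = 8 + 6 = 14 (disjoint).
In U(9,15), cl(S) = S if |S| < 9, else cl(S) = E.
Since 14 >= 9, cl(A union B) = E.
|cl(A union B)| = 15.

15


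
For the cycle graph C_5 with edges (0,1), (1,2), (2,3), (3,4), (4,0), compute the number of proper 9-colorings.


P(C_5, k) = (k-1)^5 + (-1)^5*(k-1).
P(9) = (8)^5 - 8
= 32768 - 8 = 32760.

32760


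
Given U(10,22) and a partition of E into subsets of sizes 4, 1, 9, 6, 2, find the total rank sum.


r(Ai) = min(|Ai|, 10) for each part.
Sum = min(4,10) + min(1,10) + min(9,10) + min(6,10) + min(2,10)
    = 4 + 1 + 9 + 6 + 2
    = 22.

22


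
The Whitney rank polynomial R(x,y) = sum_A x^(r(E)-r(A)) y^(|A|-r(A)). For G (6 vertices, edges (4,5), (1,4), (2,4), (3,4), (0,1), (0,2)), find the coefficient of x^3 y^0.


R(x,y) = sum over A in 2^E of x^(r(E)-r(A)) * y^(|A|-r(A)).
G has 6 vertices, 6 edges. r(E) = 5.
Enumerate all 2^6 = 64 subsets.
Count subsets with r(E)-r(A)=3 and |A|-r(A)=0: 15.

15


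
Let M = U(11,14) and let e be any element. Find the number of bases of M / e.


Contracting e from U(11,14) gives U(10,13).
Bases of U(10,13) = C(13,10) = 286.

286


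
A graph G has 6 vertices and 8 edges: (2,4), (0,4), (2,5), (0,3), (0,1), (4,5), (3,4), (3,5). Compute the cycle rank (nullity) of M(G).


Cycle rank (nullity) = |E| - r(M) = |E| - (|V| - c).
|E| = 8, |V| = 6, c = 1.
Nullity = 8 - (6 - 1) = 8 - 5 = 3.

3


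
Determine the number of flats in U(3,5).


Flats of U(3,5): every subset of size < 3 is a flat, plus E itself.
Count = (5 choose 0) + (5 choose 1) + (5 choose 2) + 1
     = 1 + 5 + 10 + 1
     = 17.

17


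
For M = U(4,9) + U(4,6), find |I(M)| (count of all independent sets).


For a direct sum, |I(M1+M2)| = |I(M1)| * |I(M2)|.
|I(U(4,9))| = sum C(9,k) for k=0..4 = 256.
|I(U(4,6))| = sum C(6,k) for k=0..4 = 57.
Total = 256 * 57 = 14592.

14592
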